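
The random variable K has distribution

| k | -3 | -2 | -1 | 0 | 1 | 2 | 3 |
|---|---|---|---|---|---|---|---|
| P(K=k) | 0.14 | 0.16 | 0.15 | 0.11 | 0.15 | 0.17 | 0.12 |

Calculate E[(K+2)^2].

7.8

E[(K+2)^2] = Σ (k+2)^2·P(K=k)
 = 1·0.14 + 0·0.16 + 1·0.15 + 4·0.11 + 9·0.15 + 16·0.17 + 25·0.12
 = 0.14 + 0 + 0.15 + 0.44 + 1.35 + 2.72 + 3
 = 7.8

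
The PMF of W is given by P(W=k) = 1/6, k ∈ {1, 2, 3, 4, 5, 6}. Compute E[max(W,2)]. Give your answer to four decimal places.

3.6667

E[max(W,2)] = Σ max(w,2)·P(W=w)
 = 2·1/6 + 2·1/6 + 3·1/6 + 4·1/6 + 5·1/6 + 6·1/6
 = 1/3 + 1/3 + 1/2 + 2/3 + 5/6 + 1
 = 11/3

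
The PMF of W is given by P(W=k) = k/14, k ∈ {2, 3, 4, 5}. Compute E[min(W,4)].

3.5

E[min(W,4)] = Σ min(w,4)·P(W=w)
 = 2·1/7 + 3·3/14 + 4·2/7 + 4·5/14
 = 2/7 + 9/14 + 8/7 + 10/7
 = 7/2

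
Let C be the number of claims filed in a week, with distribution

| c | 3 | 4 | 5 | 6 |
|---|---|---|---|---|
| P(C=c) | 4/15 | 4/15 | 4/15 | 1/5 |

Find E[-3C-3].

E[-3C-3] = Σ (-3c-3)·P(C=c)
 = (-12)·4/15 + (-15)·4/15 + (-18)·4/15 + (-21)·1/5
 = (-16/5) + (-4) + (-24/5) + (-21/5)
 = -81/5

-16.2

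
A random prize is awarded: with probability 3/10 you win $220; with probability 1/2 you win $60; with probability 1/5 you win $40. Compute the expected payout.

104

E[payout] = 220·3/10 + 60·1/2 + 40·1/5
 = 66 + 30 + 8
 = 104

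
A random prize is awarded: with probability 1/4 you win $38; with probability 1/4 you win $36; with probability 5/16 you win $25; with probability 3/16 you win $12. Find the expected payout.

E[payout] = 38·1/4 + 36·1/4 + 25·5/16 + 12·3/16
 = 19/2 + 9 + 125/16 + 9/4
 = 457/16

28.5625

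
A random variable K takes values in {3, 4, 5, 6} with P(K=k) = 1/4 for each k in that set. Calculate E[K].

4.5

E[K] = Σ k·P(K=k)
 = 3·1/4 + 4·1/4 + 5·1/4 + 6·1/4
 = 3/4 + 1 + 5/4 + 3/2
 = 9/2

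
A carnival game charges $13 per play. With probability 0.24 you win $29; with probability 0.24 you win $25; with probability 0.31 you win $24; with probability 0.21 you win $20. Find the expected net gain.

11.6

E[payout] = 29·0.24 + 25·0.24 + 24·0.31 + 20·0.21
 = 6.96 + 6 + 7.44 + 4.2
 = 24.6
Net = 24.6 - 13 = 11.6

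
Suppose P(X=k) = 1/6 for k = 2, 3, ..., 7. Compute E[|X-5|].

E[|X-5|] = Σ |x-5|·P(X=x)
 = 3·1/6 + 2·1/6 + 1·1/6 + 0·1/6 + 1·1/6 + 2·1/6
 = 1/2 + 1/3 + 1/6 + 0 + 1/6 + 1/3
 = 3/2

1.5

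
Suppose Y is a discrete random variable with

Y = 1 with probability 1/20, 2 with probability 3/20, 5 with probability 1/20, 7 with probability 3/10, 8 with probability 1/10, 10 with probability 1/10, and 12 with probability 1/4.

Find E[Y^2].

E[Y^2] = Σ y^2·P(Y=y)
 = 1·1/20 + 4·3/20 + 25·1/20 + 49·3/10 + 64·1/10 + 100·1/10 + 144·1/4
 = 1/20 + 3/5 + 5/4 + 147/10 + 32/5 + 10 + 36
 = 69

69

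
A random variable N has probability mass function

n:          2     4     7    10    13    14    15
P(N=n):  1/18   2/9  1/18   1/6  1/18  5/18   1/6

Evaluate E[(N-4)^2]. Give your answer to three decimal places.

59.167

E[(N-4)^2] = Σ (n-4)^2·P(N=n)
 = 4·1/18 + 0·2/9 + 9·1/18 + 36·1/6 + 81·1/18 + 100·5/18 + 121·1/6
 = 2/9 + 0 + 1/2 + 6 + 9/2 + 250/9 + 121/6
 = 355/6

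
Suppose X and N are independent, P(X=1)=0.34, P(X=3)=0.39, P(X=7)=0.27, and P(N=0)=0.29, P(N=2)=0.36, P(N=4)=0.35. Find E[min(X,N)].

1.5041

E[min(X,N)] = Σ_x Σ_n min(x,n) · P(X=x)P(N=n)
 = 0·0.0986 + 1·0.1224 + 1·0.119 + 0·0.1131 + 2·0.1404 + 3·0.1365 + 0·0.0783 + 2·0.0972 + 4·0.0945
 = 0 + 0.1224 + 0.119 + 0 + 0.2808 + 0.4095 + 0 + 0.1944 + 0.378
 = 1.5041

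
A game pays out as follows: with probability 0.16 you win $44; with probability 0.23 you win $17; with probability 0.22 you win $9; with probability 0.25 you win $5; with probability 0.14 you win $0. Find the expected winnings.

14.18

E[payout] = 44·0.16 + 17·0.23 + 9·0.22 + 5·0.25 + 0·0.14
 = 7.04 + 3.91 + 1.98 + 1.25 + 0
 = 14.18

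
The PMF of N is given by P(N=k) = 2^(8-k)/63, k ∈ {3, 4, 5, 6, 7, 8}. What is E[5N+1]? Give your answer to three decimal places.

20.524

E[5N+1] = Σ (5n+1)·P(N=n)
 = 16·32/63 + 21·16/63 + 26·8/63 + 31·4/63 + 36·2/63 + 41·1/63
 = 512/63 + 16/3 + 208/63 + 124/63 + 8/7 + 41/63
 = 431/21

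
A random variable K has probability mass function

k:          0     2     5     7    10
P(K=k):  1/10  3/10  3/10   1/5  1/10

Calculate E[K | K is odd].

P(K is odd) = 3/10 + 1/5 = 1/2.
E[K | K is odd] = [5·3/10 + 7·1/5] / (1/2)
 = 29/10 / (1/2)
 = 29/5

5.8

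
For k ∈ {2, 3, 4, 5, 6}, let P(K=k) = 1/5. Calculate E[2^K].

24.8

E[2^K] = Σ 2^k·P(K=k)
 = 4·1/5 + 8·1/5 + 16·1/5 + 32·1/5 + 64·1/5
 = 4/5 + 8/5 + 16/5 + 32/5 + 64/5
 = 124/5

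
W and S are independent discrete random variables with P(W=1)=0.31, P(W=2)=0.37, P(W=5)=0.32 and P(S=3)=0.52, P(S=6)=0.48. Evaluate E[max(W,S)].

4.7728

E[max(W,S)] = Σ_w Σ_s max(w,s) · P(W=w)P(S=s)
 = 3·0.1612 + 6·0.1488 + 3·0.1924 + 6·0.1776 + 5·0.1664 + 6·0.1536
 = 0.4836 + 0.8928 + 0.5772 + 1.0656 + 0.832 + 0.9216
 = 4.7728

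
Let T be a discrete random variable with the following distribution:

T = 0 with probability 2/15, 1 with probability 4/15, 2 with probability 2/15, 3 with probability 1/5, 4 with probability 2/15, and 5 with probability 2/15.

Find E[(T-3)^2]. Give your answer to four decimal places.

3.0667

E[(T-3)^2] = Σ (t-3)^2·P(T=t)
 = 9·2/15 + 4·4/15 + 1·2/15 + 0·1/5 + 1·2/15 + 4·2/15
 = 6/5 + 16/15 + 2/15 + 0 + 2/15 + 8/15
 = 46/15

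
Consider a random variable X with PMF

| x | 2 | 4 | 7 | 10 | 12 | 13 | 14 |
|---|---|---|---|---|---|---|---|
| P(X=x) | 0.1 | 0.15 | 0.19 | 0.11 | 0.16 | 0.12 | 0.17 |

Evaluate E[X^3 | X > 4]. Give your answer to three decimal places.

P(X > 4) = 0.19 + 0.11 + 0.16 + 0.12 + 0.17 = 0.75.
E[X^3 | X > 4] = [343·0.19 + 1000·0.11 + 1728·0.16 + 2197·0.12 + 2744·0.17] / 0.75
 = 1181.77 / 0.75
 = 118177/75

1575.693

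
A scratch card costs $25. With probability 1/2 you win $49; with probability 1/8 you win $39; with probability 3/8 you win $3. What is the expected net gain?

5.5

E[payout] = 49·1/2 + 39·1/8 + 3·3/8
 = 49/2 + 39/8 + 9/8
 = 61/2
Net = 61/2 - 25 = 11/2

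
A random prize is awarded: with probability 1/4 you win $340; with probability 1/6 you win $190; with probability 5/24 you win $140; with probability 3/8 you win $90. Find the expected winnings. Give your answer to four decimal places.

179.5833

E[payout] = 340·1/4 + 190·1/6 + 140·5/24 + 90·3/8
 = 85 + 95/3 + 175/6 + 135/4
 = 2155/12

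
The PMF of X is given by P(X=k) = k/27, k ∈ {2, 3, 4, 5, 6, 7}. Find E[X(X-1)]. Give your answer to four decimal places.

E[X(X-1)] = Σ x(x-1)·P(X=x)
 = 2·2/27 + 6·1/9 + 12·4/27 + 20·5/27 + 30·2/9 + 42·7/27
 = 4/27 + 2/3 + 16/9 + 100/27 + 20/3 + 98/9
 = 644/27

23.8519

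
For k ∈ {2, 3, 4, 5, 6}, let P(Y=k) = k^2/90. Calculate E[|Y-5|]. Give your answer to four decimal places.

0.9111

E[|Y-5|] = Σ |y-5|·P(Y=y)
 = 3·2/45 + 2·1/10 + 1·8/45 + 0·5/18 + 1·2/5
 = 2/15 + 1/5 + 8/45 + 0 + 2/5
 = 41/45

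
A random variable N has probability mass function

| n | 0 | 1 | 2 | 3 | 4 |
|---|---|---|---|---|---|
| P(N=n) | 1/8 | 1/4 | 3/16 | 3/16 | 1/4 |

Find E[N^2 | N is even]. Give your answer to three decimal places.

P(N is even) = 1/8 + 3/16 + 1/4 = 9/16.
E[N^2 | N is even] = [0·1/8 + 4·3/16 + 16·1/4] / (9/16)
 = 19/4 / (9/16)
 = 76/9

8.444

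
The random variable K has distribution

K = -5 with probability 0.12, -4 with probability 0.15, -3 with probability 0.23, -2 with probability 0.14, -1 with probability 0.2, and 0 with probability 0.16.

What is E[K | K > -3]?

-0.96

P(K > -3) = 0.14 + 0.2 + 0.16 = 0.5.
E[K | K > -3] = [(-2)·0.14 + (-1)·0.2 + 0·0.16] / 0.5
 = -0.48 / 0.5
 = -24/25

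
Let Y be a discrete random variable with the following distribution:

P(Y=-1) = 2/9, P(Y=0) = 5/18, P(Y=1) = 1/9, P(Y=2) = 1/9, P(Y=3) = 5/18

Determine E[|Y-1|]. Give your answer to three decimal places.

1.389

E[|Y-1|] = Σ |y-1|·P(Y=y)
 = 2·2/9 + 1·5/18 + 0·1/9 + 1·1/9 + 2·5/18
 = 4/9 + 5/18 + 0 + 1/9 + 5/9
 = 25/18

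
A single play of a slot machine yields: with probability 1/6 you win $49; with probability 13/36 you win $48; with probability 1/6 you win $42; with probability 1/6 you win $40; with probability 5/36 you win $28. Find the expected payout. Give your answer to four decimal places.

E[payout] = 49·1/6 + 48·13/36 + 42·1/6 + 40·1/6 + 28·5/36
 = 49/6 + 52/3 + 7 + 20/3 + 35/9
 = 775/18

43.0556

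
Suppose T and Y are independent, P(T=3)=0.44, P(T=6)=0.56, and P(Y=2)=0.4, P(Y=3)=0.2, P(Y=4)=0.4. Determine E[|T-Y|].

E[|T-Y|] = Σ_t Σ_y |t-y| · P(T=t)P(Y=y)
 = 1·0.176 + 0·0.088 + 1·0.176 + 4·0.224 + 3·0.112 + 2·0.224
 = 0.176 + 0 + 0.176 + 0.896 + 0.336 + 0.448
 = 2.032

2.032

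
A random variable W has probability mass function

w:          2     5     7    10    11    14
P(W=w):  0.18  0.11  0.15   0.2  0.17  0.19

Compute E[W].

E[W] = Σ w·P(W=w)
 = 2·0.18 + 5·0.11 + 7·0.15 + 10·0.2 + 11·0.17 + 14·0.19
 = 0.36 + 0.55 + 1.05 + 2 + 1.87 + 2.66
 = 8.49

8.49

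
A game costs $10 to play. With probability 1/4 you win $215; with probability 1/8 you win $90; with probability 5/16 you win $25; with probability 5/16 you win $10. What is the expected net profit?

E[payout] = 215·1/4 + 90·1/8 + 25·5/16 + 10·5/16
 = 215/4 + 45/4 + 125/16 + 25/8
 = 1215/16
Net = 1215/16 - 10 = 1055/16

65.9375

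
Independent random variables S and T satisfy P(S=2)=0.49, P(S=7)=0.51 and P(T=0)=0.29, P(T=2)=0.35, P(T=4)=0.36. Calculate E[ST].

9.737

E[ST] = Σ_s Σ_t st · P(S=s)P(T=t)
 = 0·0.1421 + 4·0.1715 + 8·0.1764 + 0·0.1479 + 14·0.1785 + 28·0.1836
 = 0 + 0.686 + 1.4112 + 0 + 2.499 + 5.1408
 = 9.737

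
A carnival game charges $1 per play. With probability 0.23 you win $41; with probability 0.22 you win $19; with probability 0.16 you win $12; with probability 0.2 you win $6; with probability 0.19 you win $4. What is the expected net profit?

E[payout] = 41·0.23 + 19·0.22 + 12·0.16 + 6·0.2 + 4·0.19
 = 9.43 + 4.18 + 1.92 + 1.2 + 0.76
 = 17.49
Net = 17.49 - 1 = 16.49

16.49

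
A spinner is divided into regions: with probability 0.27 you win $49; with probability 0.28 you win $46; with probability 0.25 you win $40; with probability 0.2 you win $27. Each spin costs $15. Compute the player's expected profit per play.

E[payout] = 49·0.27 + 46·0.28 + 40·0.25 + 27·0.2
 = 13.23 + 12.88 + 10 + 5.4
 = 41.51
Net = 41.51 - 15 = 26.51

26.51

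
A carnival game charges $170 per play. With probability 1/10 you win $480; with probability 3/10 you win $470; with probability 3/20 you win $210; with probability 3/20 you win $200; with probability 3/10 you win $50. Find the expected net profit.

95.5

E[payout] = 480·1/10 + 470·3/10 + 210·3/20 + 200·3/20 + 50·3/10
 = 48 + 141 + 63/2 + 30 + 15
 = 531/2
Net = 531/2 - 170 = 191/2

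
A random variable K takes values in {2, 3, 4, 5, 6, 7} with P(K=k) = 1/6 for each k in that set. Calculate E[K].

E[K] = Σ k·P(K=k)
 = 2·1/6 + 3·1/6 + 4·1/6 + 5·1/6 + 6·1/6 + 7·1/6
 = 1/3 + 1/2 + 2/3 + 5/6 + 1 + 7/6
 = 9/2

4.5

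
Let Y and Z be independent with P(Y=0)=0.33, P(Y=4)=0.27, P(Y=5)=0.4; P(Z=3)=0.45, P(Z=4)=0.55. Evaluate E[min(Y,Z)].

2.3785

E[min(Y,Z)] = Σ_y Σ_z min(y,z) · P(Y=y)P(Z=z)
 = 0·0.1485 + 0·0.1815 + 3·0.1215 + 4·0.1485 + 3·0.18 + 4·0.22
 = 0 + 0 + 0.3645 + 0.594 + 0.54 + 0.88
 = 2.3785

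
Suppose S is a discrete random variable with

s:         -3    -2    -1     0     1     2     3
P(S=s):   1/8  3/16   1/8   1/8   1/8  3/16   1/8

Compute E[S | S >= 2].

2.4

P(S >= 2) = 3/16 + 1/8 = 5/16.
E[S | S >= 2] = [2·3/16 + 3·1/8] / (5/16)
 = 3/4 / (5/16)
 = 12/5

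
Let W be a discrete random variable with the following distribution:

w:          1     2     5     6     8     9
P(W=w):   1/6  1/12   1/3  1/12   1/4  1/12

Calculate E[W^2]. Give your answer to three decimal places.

34.583

E[W^2] = Σ w^2·P(W=w)
 = 1·1/6 + 4·1/12 + 25·1/3 + 36·1/12 + 64·1/4 + 81·1/12
 = 1/6 + 1/3 + 25/3 + 3 + 16 + 27/4
 = 415/12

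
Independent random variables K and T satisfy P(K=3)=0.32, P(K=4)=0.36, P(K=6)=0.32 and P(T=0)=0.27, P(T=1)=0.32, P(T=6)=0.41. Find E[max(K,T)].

5.0088

E[max(K,T)] = Σ_k Σ_t max(k,t) · P(K=k)P(T=t)
 = 3·0.0864 + 3·0.1024 + 6·0.1312 + 4·0.0972 + 4·0.1152 + 6·0.1476 + 6·0.0864 + 6·0.1024 + 6·0.1312
 = 0.2592 + 0.3072 + 0.7872 + 0.3888 + 0.4608 + 0.8856 + 0.5184 + 0.6144 + 0.7872
 = 5.0088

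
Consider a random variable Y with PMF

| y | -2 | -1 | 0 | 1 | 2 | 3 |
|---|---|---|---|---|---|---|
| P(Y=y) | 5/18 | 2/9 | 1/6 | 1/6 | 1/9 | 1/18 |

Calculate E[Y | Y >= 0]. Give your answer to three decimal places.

1.111

P(Y >= 0) = 1/6 + 1/6 + 1/9 + 1/18 = 1/2.
E[Y | Y >= 0] = [0·1/6 + 1·1/6 + 2·1/9 + 3·1/18] / (1/2)
 = 5/9 / (1/2)
 = 10/9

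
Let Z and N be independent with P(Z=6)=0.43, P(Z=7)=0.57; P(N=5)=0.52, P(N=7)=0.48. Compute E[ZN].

E[ZN] = Σ_z Σ_n zn · P(Z=z)P(N=n)
 = 30·0.2236 + 42·0.2064 + 35·0.2964 + 49·0.2736
 = 6.708 + 8.6688 + 10.374 + 13.4064
 = 39.1572

39.1572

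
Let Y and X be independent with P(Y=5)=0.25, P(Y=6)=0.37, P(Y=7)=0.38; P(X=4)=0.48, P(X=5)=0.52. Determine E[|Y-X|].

E[|Y-X|] = Σ_y Σ_x |y-x| · P(Y=y)P(X=x)
 = 1·0.12 + 0·0.13 + 2·0.1776 + 1·0.1924 + 3·0.1824 + 2·0.1976
 = 0.12 + 0 + 0.3552 + 0.1924 + 0.5472 + 0.3952
 = 1.61

1.61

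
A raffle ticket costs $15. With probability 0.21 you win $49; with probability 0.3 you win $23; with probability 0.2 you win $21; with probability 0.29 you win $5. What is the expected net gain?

7.84

E[payout] = 49·0.21 + 23·0.3 + 21·0.2 + 5·0.29
 = 10.29 + 6.9 + 4.2 + 1.45
 = 22.84
Net = 22.84 - 15 = 7.84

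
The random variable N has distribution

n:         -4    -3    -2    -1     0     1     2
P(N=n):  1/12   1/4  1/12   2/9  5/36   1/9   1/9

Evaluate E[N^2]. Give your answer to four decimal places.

E[N^2] = Σ n^2·P(N=n)
 = 16·1/12 + 9·1/4 + 4·1/12 + 1·2/9 + 0·5/36 + 1·1/9 + 4·1/9
 = 4/3 + 9/4 + 1/3 + 2/9 + 0 + 1/9 + 4/9
 = 169/36

4.6944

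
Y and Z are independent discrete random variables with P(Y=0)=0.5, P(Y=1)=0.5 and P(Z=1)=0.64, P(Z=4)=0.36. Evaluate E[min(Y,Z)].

E[min(Y,Z)] = Σ_y Σ_z min(y,z) · P(Y=y)P(Z=z)
 = 0·0.32 + 0·0.18 + 1·0.32 + 1·0.18
 = 0 + 0 + 0.32 + 0.18
 = 0.5

0.5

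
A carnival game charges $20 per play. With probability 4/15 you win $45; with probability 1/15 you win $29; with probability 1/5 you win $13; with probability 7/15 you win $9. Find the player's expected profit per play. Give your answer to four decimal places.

E[payout] = 45·4/15 + 29·1/15 + 13·1/5 + 9·7/15
 = 12 + 29/15 + 13/5 + 21/5
 = 311/15
Net = 311/15 - 20 = 11/15

0.7333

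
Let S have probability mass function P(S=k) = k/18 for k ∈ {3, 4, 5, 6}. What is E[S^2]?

24

E[S^2] = Σ s^2·P(S=s)
 = 9·1/6 + 16·2/9 + 25·5/18 + 36·1/3
 = 3/2 + 32/9 + 125/18 + 12
 = 24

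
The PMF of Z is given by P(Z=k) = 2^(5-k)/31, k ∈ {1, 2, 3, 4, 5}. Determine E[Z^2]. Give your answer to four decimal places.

4.5484

E[Z^2] = Σ z^2·P(Z=z)
 = 1·16/31 + 4·8/31 + 9·4/31 + 16·2/31 + 25·1/31
 = 16/31 + 32/31 + 36/31 + 32/31 + 25/31
 = 141/31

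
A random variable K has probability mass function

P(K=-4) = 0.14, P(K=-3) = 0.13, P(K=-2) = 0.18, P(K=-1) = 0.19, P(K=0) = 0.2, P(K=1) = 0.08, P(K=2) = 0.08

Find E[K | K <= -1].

-2.34375

P(K <= -1) = 0.14 + 0.13 + 0.18 + 0.19 = 0.64.
E[K | K <= -1] = [(-4)·0.14 + (-3)·0.13 + (-2)·0.18 + (-1)·0.19] / 0.64
 = -1.5 / 0.64
 = -75/32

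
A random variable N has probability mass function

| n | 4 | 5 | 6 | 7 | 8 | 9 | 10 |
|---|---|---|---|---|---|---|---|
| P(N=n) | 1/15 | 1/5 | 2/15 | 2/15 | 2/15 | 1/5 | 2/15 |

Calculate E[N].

E[N] = Σ n·P(N=n)
 = 4·1/15 + 5·1/5 + 6·2/15 + 7·2/15 + 8·2/15 + 9·1/5 + 10·2/15
 = 4/15 + 1 + 4/5 + 14/15 + 16/15 + 9/5 + 4/3
 = 36/5

7.2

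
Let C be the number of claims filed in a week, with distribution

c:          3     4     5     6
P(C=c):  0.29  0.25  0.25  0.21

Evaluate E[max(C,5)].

E[max(C,5)] = Σ max(c,5)·P(C=c)
 = 5·0.29 + 5·0.25 + 5·0.25 + 6·0.21
 = 1.45 + 1.25 + 1.25 + 1.26
 = 5.21

5.21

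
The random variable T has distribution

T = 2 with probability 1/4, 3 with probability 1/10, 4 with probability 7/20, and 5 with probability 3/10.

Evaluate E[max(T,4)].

4.3

E[max(T,4)] = Σ max(t,4)·P(T=t)
 = 4·1/4 + 4·1/10 + 4·7/20 + 5·3/10
 = 1 + 2/5 + 7/5 + 3/2
 = 43/10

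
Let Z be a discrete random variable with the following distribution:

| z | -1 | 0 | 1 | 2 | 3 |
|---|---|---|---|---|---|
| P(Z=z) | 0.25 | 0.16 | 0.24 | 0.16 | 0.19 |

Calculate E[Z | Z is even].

1

P(Z is even) = 0.16 + 0.16 = 0.32.
E[Z | Z is even] = [0·0.16 + 2·0.16] / 0.32
 = 0.32 / 0.32
 = 1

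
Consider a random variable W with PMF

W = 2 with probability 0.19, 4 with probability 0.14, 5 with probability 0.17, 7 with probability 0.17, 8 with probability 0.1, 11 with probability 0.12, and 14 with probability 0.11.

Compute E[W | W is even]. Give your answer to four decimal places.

6.0741

P(W is even) = 0.19 + 0.14 + 0.1 + 0.11 = 0.54.
E[W | W is even] = [2·0.19 + 4·0.14 + 8·0.1 + 14·0.11] / 0.54
 = 3.28 / 0.54
 = 164/27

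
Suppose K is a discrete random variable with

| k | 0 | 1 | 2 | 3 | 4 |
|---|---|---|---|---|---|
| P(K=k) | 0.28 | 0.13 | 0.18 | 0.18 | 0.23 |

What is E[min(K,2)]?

1.31

E[min(K,2)] = Σ min(k,2)·P(K=k)
 = 0·0.28 + 1·0.13 + 2·0.18 + 2·0.18 + 2·0.23
 = 0 + 0.13 + 0.36 + 0.36 + 0.46
 = 1.31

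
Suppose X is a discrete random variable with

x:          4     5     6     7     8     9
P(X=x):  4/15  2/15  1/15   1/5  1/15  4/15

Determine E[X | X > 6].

8.125

P(X > 6) = 1/5 + 1/15 + 4/15 = 8/15.
E[X | X > 6] = [7·1/5 + 8·1/15 + 9·4/15] / (8/15)
 = 13/3 / (8/15)
 = 65/8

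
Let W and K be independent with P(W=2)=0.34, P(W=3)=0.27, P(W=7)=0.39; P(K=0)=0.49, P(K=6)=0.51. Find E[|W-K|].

3.3734

E[|W-K|] = Σ_w Σ_k |w-k| · P(W=w)P(K=k)
 = 2·0.1666 + 4·0.1734 + 3·0.1323 + 3·0.1377 + 7·0.1911 + 1·0.1989
 = 0.3332 + 0.6936 + 0.3969 + 0.4131 + 1.3377 + 0.1989
 = 3.3734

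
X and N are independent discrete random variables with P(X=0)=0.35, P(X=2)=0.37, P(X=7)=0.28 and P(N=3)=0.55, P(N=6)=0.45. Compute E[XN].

E[XN] = Σ_x Σ_n xn · P(X=x)P(N=n)
 = 0·0.1925 + 0·0.1575 + 6·0.2035 + 12·0.1665 + 21·0.154 + 42·0.126
 = 0 + 0 + 1.221 + 1.998 + 3.234 + 5.292
 = 11.745

11.745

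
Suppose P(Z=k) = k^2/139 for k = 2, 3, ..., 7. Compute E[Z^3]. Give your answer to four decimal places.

E[Z^3] = Σ z^3·P(Z=z)
 = 8·4/139 + 27·9/139 + 64·16/139 + 125·25/139 + 216·36/139 + 343·49/139
 = 32/139 + 243/139 + 1024/139 + 3125/139 + 7776/139 + 16807/139
 = 29007/139

208.6835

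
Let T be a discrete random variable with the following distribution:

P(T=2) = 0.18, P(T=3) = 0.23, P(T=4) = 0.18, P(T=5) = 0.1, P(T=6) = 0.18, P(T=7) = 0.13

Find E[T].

E[T] = Σ t·P(T=t)
 = 2·0.18 + 3·0.23 + 4·0.18 + 5·0.1 + 6·0.18 + 7·0.13
 = 0.36 + 0.69 + 0.72 + 0.5 + 1.08 + 0.91
 = 4.26

4.26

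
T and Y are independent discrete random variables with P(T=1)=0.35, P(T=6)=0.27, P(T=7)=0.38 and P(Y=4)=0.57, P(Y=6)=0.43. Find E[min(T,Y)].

E[min(T,Y)] = Σ_t Σ_y min(t,y) · P(T=t)P(Y=y)
 = 1·0.1995 + 1·0.1505 + 4·0.1539 + 6·0.1161 + 4·0.2166 + 6·0.1634
 = 0.1995 + 0.1505 + 0.6156 + 0.6966 + 0.8664 + 0.9804
 = 3.509

3.509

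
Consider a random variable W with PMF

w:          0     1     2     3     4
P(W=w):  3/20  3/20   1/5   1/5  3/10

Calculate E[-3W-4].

-11.05

E[-3W-4] = Σ (-3w-4)·P(W=w)
 = (-4)·3/20 + (-7)·3/20 + (-10)·1/5 + (-13)·1/5 + (-16)·3/10
 = (-3/5) + (-21/20) + (-2) + (-13/5) + (-24/5)
 = -221/20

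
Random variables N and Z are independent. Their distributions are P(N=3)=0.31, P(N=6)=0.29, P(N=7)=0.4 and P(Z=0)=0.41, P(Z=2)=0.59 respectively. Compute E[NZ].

6.4546

E[NZ] = Σ_n Σ_z nz · P(N=n)P(Z=z)
 = 0·0.1271 + 6·0.1829 + 0·0.1189 + 12·0.1711 + 0·0.164 + 14·0.236
 = 0 + 1.0974 + 0 + 2.0532 + 0 + 3.304
 = 6.4546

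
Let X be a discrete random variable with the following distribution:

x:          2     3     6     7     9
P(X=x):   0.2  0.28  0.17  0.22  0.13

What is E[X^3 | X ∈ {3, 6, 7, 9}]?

268.1375

P(X ∈ {3, 6, 7, 9}) = 0.28 + 0.17 + 0.22 + 0.13 = 0.8.
E[X^3 | X ∈ {3, 6, 7, 9}] = [27·0.28 + 216·0.17 + 343·0.22 + 729·0.13] / 0.8
 = 214.51 / 0.8
 = 21451/80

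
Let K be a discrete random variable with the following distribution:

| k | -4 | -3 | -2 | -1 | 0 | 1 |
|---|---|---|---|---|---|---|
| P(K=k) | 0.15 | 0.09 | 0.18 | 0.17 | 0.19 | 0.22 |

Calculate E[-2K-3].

-0.64

E[-2K-3] = Σ (-2k-3)·P(K=k)
 = 5·0.15 + 3·0.09 + 1·0.18 + (-1)·0.17 + (-3)·0.19 + (-5)·0.22
 = 0.75 + 0.27 + 0.18 + (-0.17) + (-0.57) + (-1.1)
 = -0.64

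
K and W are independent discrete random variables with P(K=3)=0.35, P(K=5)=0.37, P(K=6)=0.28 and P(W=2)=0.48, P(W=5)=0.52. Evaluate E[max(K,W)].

4.944

E[max(K,W)] = Σ_k Σ_w max(k,w) · P(K=k)P(W=w)
 = 3·0.168 + 5·0.182 + 5·0.1776 + 5·0.1924 + 6·0.1344 + 6·0.1456
 = 0.504 + 0.91 + 0.888 + 0.962 + 0.8064 + 0.8736
 = 4.944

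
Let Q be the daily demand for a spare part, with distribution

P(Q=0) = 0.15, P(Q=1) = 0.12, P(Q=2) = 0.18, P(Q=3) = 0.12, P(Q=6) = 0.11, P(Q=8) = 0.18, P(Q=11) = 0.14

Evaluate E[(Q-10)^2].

44.74

E[(Q-10)^2] = Σ (q-10)^2·P(Q=q)
 = 100·0.15 + 81·0.12 + 64·0.18 + 49·0.12 + 16·0.11 + 4·0.18 + 1·0.14
 = 15 + 9.72 + 11.52 + 5.88 + 1.76 + 0.72 + 0.14
 = 44.74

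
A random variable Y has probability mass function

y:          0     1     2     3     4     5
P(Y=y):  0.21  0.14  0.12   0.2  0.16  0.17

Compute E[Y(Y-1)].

6.76

E[Y(Y-1)] = Σ y(y-1)·P(Y=y)
 = 0·0.21 + 0·0.14 + 2·0.12 + 6·0.2 + 12·0.16 + 20·0.17
 = 0 + 0 + 0.24 + 1.2 + 1.92 + 3.4
 = 6.76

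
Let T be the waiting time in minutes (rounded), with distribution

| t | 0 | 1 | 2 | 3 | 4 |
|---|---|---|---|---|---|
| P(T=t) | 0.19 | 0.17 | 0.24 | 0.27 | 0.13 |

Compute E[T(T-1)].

3.66

E[T(T-1)] = Σ t(t-1)·P(T=t)
 = 0·0.19 + 0·0.17 + 2·0.24 + 6·0.27 + 12·0.13
 = 0 + 0 + 0.48 + 1.62 + 1.56
 = 3.66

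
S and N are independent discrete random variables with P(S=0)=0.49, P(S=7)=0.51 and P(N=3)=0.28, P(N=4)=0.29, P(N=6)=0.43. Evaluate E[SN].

E[SN] = Σ_s Σ_n sn · P(S=s)P(N=n)
 = 0·0.1372 + 0·0.1421 + 0·0.2107 + 21·0.1428 + 28·0.1479 + 42·0.2193
 = 0 + 0 + 0 + 2.9988 + 4.1412 + 9.2106
 = 16.3506

16.3506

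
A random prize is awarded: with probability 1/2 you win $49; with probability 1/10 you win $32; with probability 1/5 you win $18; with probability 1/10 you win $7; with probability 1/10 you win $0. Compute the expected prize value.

E[payout] = 49·1/2 + 32·1/10 + 18·1/5 + 7·1/10 + 0·1/10
 = 49/2 + 16/5 + 18/5 + 7/10 + 0
 = 32

32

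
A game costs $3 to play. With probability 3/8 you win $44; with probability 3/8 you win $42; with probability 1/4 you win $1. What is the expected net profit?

29.5

E[payout] = 44·3/8 + 42·3/8 + 1·1/4
 = 33/2 + 63/4 + 1/4
 = 65/2
Net = 65/2 - 3 = 59/2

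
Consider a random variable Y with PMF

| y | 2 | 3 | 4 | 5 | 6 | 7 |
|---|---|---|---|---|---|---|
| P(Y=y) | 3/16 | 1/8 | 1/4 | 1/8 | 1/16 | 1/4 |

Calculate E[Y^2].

23.5

E[Y^2] = Σ y^2·P(Y=y)
 = 4·3/16 + 9·1/8 + 16·1/4 + 25·1/8 + 36·1/16 + 49·1/4
 = 3/4 + 9/8 + 4 + 25/8 + 9/4 + 49/4
 = 47/2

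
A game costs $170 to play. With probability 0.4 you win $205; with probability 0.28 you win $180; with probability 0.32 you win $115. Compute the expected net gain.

-0.8

E[payout] = 205·0.4 + 180·0.28 + 115·0.32
 = 82 + 50.4 + 36.8
 = 169.2
Net = 169.2 - 170 = -0.8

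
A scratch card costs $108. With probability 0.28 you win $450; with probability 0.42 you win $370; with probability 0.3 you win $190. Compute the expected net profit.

230.4

E[payout] = 450·0.28 + 370·0.42 + 190·0.3
 = 126 + 155.4 + 57
 = 338.4
Net = 338.4 - 108 = 230.4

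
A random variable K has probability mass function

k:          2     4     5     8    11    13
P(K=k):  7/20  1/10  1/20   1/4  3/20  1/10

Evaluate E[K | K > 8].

P(K > 8) = 3/20 + 1/10 = 1/4.
E[K | K > 8] = [11·3/20 + 13·1/10] / (1/4)
 = 59/20 / (1/4)
 = 59/5

11.8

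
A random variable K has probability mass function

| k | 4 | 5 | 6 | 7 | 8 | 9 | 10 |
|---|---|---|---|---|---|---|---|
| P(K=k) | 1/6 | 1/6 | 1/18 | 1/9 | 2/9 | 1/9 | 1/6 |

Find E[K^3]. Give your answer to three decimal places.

443.056

E[K^3] = Σ k^3·P(K=k)
 = 64·1/6 + 125·1/6 + 216·1/18 + 343·1/9 + 512·2/9 + 729·1/9 + 1000·1/6
 = 32/3 + 125/6 + 12 + 343/9 + 1024/9 + 81 + 500/3
 = 7975/18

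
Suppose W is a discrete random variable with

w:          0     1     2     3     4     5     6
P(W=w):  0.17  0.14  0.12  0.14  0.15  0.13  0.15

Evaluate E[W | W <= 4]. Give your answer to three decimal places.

1.944

P(W <= 4) = 0.17 + 0.14 + 0.12 + 0.14 + 0.15 = 0.72.
E[W | W <= 4] = [0·0.17 + 1·0.14 + 2·0.12 + 3·0.14 + 4·0.15] / 0.72
 = 1.4 / 0.72
 = 35/18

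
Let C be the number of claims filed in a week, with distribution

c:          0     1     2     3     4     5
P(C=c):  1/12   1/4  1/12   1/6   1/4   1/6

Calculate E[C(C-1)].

7.5

E[C(C-1)] = Σ c(c-1)·P(C=c)
 = 0·1/12 + 0·1/4 + 2·1/12 + 6·1/6 + 12·1/4 + 20·1/6
 = 0 + 0 + 1/6 + 1 + 3 + 10/3
 = 15/2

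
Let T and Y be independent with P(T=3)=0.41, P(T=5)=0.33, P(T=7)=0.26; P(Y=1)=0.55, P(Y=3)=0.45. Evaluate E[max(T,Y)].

E[max(T,Y)] = Σ_t Σ_y max(t,y) · P(T=t)P(Y=y)
 = 3·0.2255 + 3·0.1845 + 5·0.1815 + 5·0.1485 + 7·0.143 + 7·0.117
 = 0.6765 + 0.5535 + 0.9075 + 0.7425 + 1.001 + 0.819
 = 4.7

4.7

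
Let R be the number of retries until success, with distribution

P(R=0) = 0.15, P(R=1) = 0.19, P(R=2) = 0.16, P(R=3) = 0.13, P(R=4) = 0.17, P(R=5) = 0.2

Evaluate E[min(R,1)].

0.85

E[min(R,1)] = Σ min(r,1)·P(R=r)
 = 0·0.15 + 1·0.19 + 1·0.16 + 1·0.13 + 1·0.17 + 1·0.2
 = 0 + 0.19 + 0.16 + 0.13 + 0.17 + 0.2
 = 0.85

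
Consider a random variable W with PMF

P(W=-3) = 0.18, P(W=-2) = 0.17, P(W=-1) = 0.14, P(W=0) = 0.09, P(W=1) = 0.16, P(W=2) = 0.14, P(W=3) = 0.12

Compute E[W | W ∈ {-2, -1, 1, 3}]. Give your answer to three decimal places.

0.068

P(W ∈ {-2, -1, 1, 3}) = 0.17 + 0.14 + 0.16 + 0.12 = 0.59.
E[W | W ∈ {-2, -1, 1, 3}] = [(-2)·0.17 + (-1)·0.14 + 1·0.16 + 3·0.12] / 0.59
 = 0.04 / 0.59
 = 4/59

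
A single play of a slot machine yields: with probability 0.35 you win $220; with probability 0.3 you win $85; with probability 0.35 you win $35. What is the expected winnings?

E[payout] = 220·0.35 + 85·0.3 + 35·0.35
 = 77 + 25.5 + 12.25
 = 114.75

114.75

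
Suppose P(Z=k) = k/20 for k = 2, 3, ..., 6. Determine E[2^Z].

E[2^Z] = Σ 2^z·P(Z=z)
 = 4·1/10 + 8·3/20 + 16·1/5 + 32·1/4 + 64·3/10
 = 2/5 + 6/5 + 16/5 + 8 + 96/5
 = 32

32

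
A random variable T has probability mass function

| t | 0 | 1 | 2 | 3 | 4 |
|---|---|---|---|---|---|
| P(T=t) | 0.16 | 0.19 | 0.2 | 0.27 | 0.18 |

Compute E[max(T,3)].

3.18

E[max(T,3)] = Σ max(t,3)·P(T=t)
 = 3·0.16 + 3·0.19 + 3·0.2 + 3·0.27 + 4·0.18
 = 0.48 + 0.57 + 0.6 + 0.81 + 0.72
 = 3.18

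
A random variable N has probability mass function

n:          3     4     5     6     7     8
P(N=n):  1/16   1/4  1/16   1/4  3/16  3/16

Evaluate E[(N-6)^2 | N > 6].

2.5

P(N > 6) = 3/16 + 3/16 = 3/8.
E[(N-6)^2 | N > 6] = [1·3/16 + 4·3/16] / (3/8)
 = 15/16 / (3/8)
 = 5/2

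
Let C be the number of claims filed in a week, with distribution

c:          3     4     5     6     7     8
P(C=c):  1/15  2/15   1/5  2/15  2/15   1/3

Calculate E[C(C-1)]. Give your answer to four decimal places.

34.2667

E[C(C-1)] = Σ c(c-1)·P(C=c)
 = 6·1/15 + 12·2/15 + 20·1/5 + 30·2/15 + 42·2/15 + 56·1/3
 = 2/5 + 8/5 + 4 + 4 + 28/5 + 56/3
 = 514/15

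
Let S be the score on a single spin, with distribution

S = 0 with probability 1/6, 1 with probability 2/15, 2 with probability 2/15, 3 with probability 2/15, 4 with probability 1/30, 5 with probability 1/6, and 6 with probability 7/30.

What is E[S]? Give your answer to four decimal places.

3.1667

E[S] = Σ s·P(S=s)
 = 0·1/6 + 1·2/15 + 2·2/15 + 3·2/15 + 4·1/30 + 5·1/6 + 6·7/30
 = 0 + 2/15 + 4/15 + 2/5 + 2/15 + 5/6 + 7/5
 = 19/6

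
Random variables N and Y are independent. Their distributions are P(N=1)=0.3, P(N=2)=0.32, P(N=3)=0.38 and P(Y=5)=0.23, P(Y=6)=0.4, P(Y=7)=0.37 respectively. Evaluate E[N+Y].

E[N+Y] = Σ_n Σ_y (n+y) · P(N=n)P(Y=y)
 = 6·0.069 + 7·0.12 + 8·0.111 + 7·0.0736 + 8·0.128 + 9·0.1184 + 8·0.0874 + 9·0.152 + 10·0.1406
 = 0.414 + 0.84 + 0.888 + 0.5152 + 1.024 + 1.0656 + 0.6992 + 1.368 + 1.406
 = 8.22

8.22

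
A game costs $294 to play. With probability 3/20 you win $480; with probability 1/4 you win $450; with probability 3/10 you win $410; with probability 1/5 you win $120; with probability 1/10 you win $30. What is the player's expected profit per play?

E[payout] = 480·3/20 + 450·1/4 + 410·3/10 + 120·1/5 + 30·1/10
 = 72 + 225/2 + 123 + 24 + 3
 = 669/2
Net = 669/2 - 294 = 81/2

40.5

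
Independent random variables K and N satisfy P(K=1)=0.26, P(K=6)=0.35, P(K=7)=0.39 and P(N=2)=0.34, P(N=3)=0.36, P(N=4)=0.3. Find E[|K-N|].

3.1492

E[|K-N|] = Σ_k Σ_n |k-n| · P(K=k)P(N=n)
 = 1·0.0884 + 2·0.0936 + 3·0.078 + 4·0.119 + 3·0.126 + 2·0.105 + 5·0.1326 + 4·0.1404 + 3·0.117
 = 0.0884 + 0.1872 + 0.234 + 0.476 + 0.378 + 0.21 + 0.663 + 0.5616 + 0.351
 = 3.1492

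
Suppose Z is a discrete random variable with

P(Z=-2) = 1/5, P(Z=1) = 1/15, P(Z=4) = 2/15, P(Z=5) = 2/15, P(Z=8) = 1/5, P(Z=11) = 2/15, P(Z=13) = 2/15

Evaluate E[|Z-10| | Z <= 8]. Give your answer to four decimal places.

6.6364

P(Z <= 8) = 1/5 + 1/15 + 2/15 + 2/15 + 1/5 = 11/15.
E[|Z-10| | Z <= 8] = [12·1/5 + 9·1/15 + 6·2/15 + 5·2/15 + 2·1/5] / (11/15)
 = 73/15 / (11/15)
 = 73/11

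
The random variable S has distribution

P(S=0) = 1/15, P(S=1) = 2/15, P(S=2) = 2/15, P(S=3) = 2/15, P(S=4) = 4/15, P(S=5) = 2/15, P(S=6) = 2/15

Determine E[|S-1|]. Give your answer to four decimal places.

E[|S-1|] = Σ |s-1|·P(S=s)
 = 1·1/15 + 0·2/15 + 1·2/15 + 2·2/15 + 3·4/15 + 4·2/15 + 5·2/15
 = 1/15 + 0 + 2/15 + 4/15 + 4/5 + 8/15 + 2/3
 = 37/15

2.4667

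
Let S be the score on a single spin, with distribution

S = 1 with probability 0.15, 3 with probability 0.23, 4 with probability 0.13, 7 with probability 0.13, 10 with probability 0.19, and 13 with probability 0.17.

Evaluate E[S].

6.38

E[S] = Σ s·P(S=s)
 = 1·0.15 + 3·0.23 + 4·0.13 + 7·0.13 + 10·0.19 + 13·0.17
 = 0.15 + 0.69 + 0.52 + 0.91 + 1.9 + 2.21
 = 6.38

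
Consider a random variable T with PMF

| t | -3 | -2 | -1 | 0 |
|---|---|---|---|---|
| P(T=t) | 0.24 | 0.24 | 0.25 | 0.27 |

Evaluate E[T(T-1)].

4.82

E[T(T-1)] = Σ t(t-1)·P(T=t)
 = 12·0.24 + 6·0.24 + 2·0.25 + 0·0.27
 = 2.88 + 1.44 + 0.5 + 0
 = 4.82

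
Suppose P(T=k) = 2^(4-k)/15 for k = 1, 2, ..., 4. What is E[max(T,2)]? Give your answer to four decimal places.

E[max(T,2)] = Σ max(t,2)·P(T=t)
 = 2·8/15 + 2·4/15 + 3·2/15 + 4·1/15
 = 16/15 + 8/15 + 2/5 + 4/15
 = 34/15

2.2667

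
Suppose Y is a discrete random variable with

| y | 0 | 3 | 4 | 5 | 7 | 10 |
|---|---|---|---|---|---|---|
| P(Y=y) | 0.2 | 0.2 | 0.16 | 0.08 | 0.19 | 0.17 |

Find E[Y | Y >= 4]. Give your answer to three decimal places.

6.783

P(Y >= 4) = 0.16 + 0.08 + 0.19 + 0.17 = 0.6.
E[Y | Y >= 4] = [4·0.16 + 5·0.08 + 7·0.19 + 10·0.17] / 0.6
 = 4.07 / 0.6
 = 407/60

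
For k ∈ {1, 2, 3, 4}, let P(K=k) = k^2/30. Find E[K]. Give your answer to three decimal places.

3.333

E[K] = Σ k·P(K=k)
 = 1·1/30 + 2·2/15 + 3·3/10 + 4·8/15
 = 1/30 + 4/15 + 9/10 + 32/15
 = 10/3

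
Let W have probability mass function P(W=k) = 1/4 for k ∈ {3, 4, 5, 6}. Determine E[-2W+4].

-5

E[-2W+4] = Σ (-2w+4)·P(W=w)
 = (-2)·1/4 + (-4)·1/4 + (-6)·1/4 + (-8)·1/4
 = (-1/2) + (-1) + (-3/2) + (-2)
 = -5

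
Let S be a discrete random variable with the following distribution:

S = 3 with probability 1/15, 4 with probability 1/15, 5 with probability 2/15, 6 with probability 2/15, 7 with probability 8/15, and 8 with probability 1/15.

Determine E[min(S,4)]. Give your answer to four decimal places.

E[min(S,4)] = Σ min(s,4)·P(S=s)
 = 3·1/15 + 4·1/15 + 4·2/15 + 4·2/15 + 4·8/15 + 4·1/15
 = 1/5 + 4/15 + 8/15 + 8/15 + 32/15 + 4/15
 = 59/15

3.9333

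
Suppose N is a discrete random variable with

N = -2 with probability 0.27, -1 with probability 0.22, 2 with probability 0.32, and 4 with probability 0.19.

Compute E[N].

E[N] = Σ n·P(N=n)
 = (-2)·0.27 + (-1)·0.22 + 2·0.32 + 4·0.19
 = (-0.54) + (-0.22) + 0.64 + 0.76
 = 0.64

0.64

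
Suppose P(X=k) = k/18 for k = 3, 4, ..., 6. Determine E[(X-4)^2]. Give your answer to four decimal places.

1.7778

E[(X-4)^2] = Σ (x-4)^2·P(X=x)
 = 1·1/6 + 0·2/9 + 1·5/18 + 4·1/3
 = 1/6 + 0 + 5/18 + 4/3
 = 16/9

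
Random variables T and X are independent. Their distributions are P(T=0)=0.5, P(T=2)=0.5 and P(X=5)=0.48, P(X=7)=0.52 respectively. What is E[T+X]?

7.04

E[T+X] = Σ_t Σ_x (t+x) · P(T=t)P(X=x)
 = 5·0.24 + 7·0.26 + 7·0.24 + 9·0.26
 = 1.2 + 1.82 + 1.68 + 2.34
 = 7.04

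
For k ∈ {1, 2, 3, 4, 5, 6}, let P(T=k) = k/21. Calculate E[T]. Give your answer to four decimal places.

4.3333

E[T] = Σ t·P(T=t)
 = 1·1/21 + 2·2/21 + 3·1/7 + 4·4/21 + 5·5/21 + 6·2/7
 = 1/21 + 4/21 + 3/7 + 16/21 + 25/21 + 12/7
 = 13/3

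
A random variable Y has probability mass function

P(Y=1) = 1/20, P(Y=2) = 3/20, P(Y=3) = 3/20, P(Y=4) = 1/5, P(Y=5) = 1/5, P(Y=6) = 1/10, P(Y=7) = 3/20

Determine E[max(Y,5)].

5.4

E[max(Y,5)] = Σ max(y,5)·P(Y=y)
 = 5·1/20 + 5·3/20 + 5·3/20 + 5·1/5 + 5·1/5 + 6·1/10 + 7·3/20
 = 1/4 + 3/4 + 3/4 + 1 + 1 + 3/5 + 21/20
 = 27/5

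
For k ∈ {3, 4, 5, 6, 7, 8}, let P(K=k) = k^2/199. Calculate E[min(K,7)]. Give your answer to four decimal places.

6.1457

E[min(K,7)] = Σ min(k,7)·P(K=k)
 = 3·9/199 + 4·16/199 + 5·25/199 + 6·36/199 + 7·49/199 + 7·64/199
 = 27/199 + 64/199 + 125/199 + 216/199 + 343/199 + 448/199
 = 1223/199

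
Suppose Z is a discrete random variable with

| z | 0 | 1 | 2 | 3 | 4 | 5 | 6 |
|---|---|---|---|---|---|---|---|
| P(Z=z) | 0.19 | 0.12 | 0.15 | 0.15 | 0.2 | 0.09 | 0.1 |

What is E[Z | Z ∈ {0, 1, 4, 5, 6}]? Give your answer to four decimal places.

2.8143

P(Z ∈ {0, 1, 4, 5, 6}) = 0.19 + 0.12 + 0.2 + 0.09 + 0.1 = 0.7.
E[Z | Z ∈ {0, 1, 4, 5, 6}] = [0·0.19 + 1·0.12 + 4·0.2 + 5·0.09 + 6·0.1] / 0.7
 = 1.97 / 0.7
 = 197/70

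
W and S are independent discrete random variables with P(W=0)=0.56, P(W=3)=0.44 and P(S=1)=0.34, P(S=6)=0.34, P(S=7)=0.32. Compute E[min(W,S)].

E[min(W,S)] = Σ_w Σ_s min(w,s) · P(W=w)P(S=s)
 = 0·0.1904 + 0·0.1904 + 0·0.1792 + 1·0.1496 + 3·0.1496 + 3·0.1408
 = 0 + 0 + 0 + 0.1496 + 0.4488 + 0.4224
 = 1.0208

1.0208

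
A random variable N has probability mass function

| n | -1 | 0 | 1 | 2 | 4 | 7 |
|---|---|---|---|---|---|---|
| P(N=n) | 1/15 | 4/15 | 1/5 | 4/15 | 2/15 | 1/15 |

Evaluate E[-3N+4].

E[-3N+4] = Σ (-3n+4)·P(N=n)
 = 7·1/15 + 4·4/15 + 1·1/5 + (-2)·4/15 + (-8)·2/15 + (-17)·1/15
 = 7/15 + 16/15 + 1/5 + (-8/15) + (-16/15) + (-17/15)
 = -1

-1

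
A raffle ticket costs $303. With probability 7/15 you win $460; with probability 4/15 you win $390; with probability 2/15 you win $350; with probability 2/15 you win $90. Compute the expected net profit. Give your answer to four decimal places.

74.3333

E[payout] = 460·7/15 + 390·4/15 + 350·2/15 + 90·2/15
 = 644/3 + 104 + 140/3 + 12
 = 1132/3
Net = 1132/3 - 303 = 223/3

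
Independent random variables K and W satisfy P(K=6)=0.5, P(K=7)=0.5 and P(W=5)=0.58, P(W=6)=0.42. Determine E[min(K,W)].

5.42

E[min(K,W)] = Σ_k Σ_w min(k,w) · P(K=k)P(W=w)
 = 5·0.29 + 6·0.21 + 5·0.29 + 6·0.21
 = 1.45 + 1.26 + 1.45 + 1.26
 = 5.42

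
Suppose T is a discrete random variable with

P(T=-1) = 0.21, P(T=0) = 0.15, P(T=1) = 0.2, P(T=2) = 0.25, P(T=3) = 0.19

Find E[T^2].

E[T^2] = Σ t^2·P(T=t)
 = 1·0.21 + 0·0.15 + 1·0.2 + 4·0.25 + 9·0.19
 = 0.21 + 0 + 0.2 + 1 + 1.71
 = 3.12

3.12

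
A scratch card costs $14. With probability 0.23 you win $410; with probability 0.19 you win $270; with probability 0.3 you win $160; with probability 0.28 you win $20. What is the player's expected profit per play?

185.2

E[payout] = 410·0.23 + 270·0.19 + 160·0.3 + 20·0.28
 = 94.3 + 51.3 + 48 + 5.6
 = 199.2
Net = 199.2 - 14 = 185.2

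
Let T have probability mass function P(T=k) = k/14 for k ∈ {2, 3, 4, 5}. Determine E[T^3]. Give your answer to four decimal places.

69.8571

E[T^3] = Σ t^3·P(T=t)
 = 8·1/7 + 27·3/14 + 64·2/7 + 125·5/14
 = 8/7 + 81/14 + 128/7 + 625/14
 = 489/7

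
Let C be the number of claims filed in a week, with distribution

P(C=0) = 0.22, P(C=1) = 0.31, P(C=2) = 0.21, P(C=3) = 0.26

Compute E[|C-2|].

1.01

E[|C-2|] = Σ |c-2|·P(C=c)
 = 2·0.22 + 1·0.31 + 0·0.21 + 1·0.26
 = 0.44 + 0.31 + 0 + 0.26
 = 1.01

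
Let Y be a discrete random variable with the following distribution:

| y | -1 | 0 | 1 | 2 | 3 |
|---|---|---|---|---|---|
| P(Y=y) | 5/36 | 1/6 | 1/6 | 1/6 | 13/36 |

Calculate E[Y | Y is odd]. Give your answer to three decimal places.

P(Y is odd) = 5/36 + 1/6 + 13/36 = 2/3.
E[Y | Y is odd] = [(-1)·5/36 + 1·1/6 + 3·13/36] / (2/3)
 = 10/9 / (2/3)
 = 5/3

1.667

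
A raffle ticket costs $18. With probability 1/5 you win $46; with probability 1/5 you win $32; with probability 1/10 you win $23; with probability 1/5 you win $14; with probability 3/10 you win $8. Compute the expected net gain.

5.1

E[payout] = 46·1/5 + 32·1/5 + 23·1/10 + 14·1/5 + 8·3/10
 = 46/5 + 32/5 + 23/10 + 14/5 + 12/5
 = 231/10
Net = 231/10 - 18 = 51/10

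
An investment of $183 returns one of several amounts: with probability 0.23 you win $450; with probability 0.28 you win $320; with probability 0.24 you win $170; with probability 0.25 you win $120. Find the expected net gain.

E[payout] = 450·0.23 + 320·0.28 + 170·0.24 + 120·0.25
 = 103.5 + 89.6 + 40.8 + 30
 = 263.9
Net = 263.9 - 183 = 80.9

80.9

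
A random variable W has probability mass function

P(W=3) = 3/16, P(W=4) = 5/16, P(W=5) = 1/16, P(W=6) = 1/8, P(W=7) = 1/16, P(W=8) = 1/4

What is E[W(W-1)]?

E[W(W-1)] = Σ w(w-1)·P(W=w)
 = 6·3/16 + 12·5/16 + 20·1/16 + 30·1/8 + 42·1/16 + 56·1/4
 = 9/8 + 15/4 + 5/4 + 15/4 + 21/8 + 14
 = 53/2

26.5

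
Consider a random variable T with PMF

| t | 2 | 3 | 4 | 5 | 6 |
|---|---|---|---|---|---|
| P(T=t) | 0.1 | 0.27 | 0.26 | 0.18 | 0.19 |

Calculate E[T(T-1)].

E[T(T-1)] = Σ t(t-1)·P(T=t)
 = 2·0.1 + 6·0.27 + 12·0.26 + 20·0.18 + 30·0.19
 = 0.2 + 1.62 + 3.12 + 3.6 + 5.7
 = 14.24

14.24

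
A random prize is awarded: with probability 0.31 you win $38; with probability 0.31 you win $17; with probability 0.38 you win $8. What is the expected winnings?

E[payout] = 38·0.31 + 17·0.31 + 8·0.38
 = 11.78 + 5.27 + 3.04
 = 20.09

20.09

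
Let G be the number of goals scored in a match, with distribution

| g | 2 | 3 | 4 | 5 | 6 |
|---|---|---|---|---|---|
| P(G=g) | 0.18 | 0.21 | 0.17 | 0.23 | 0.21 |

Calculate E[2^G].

E[2^G] = Σ 2^g·P(G=g)
 = 4·0.18 + 8·0.21 + 16·0.17 + 32·0.23 + 64·0.21
 = 0.72 + 1.68 + 2.72 + 7.36 + 13.44
 = 25.92

25.92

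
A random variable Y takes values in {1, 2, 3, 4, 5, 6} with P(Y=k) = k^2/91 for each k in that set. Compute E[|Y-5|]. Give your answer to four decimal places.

E[|Y-5|] = Σ |y-5|·P(Y=y)
 = 4·1/91 + 3·4/91 + 2·9/91 + 1·16/91 + 0·25/91 + 1·36/91
 = 4/91 + 12/91 + 18/91 + 16/91 + 0 + 36/91
 = 86/91

0.9451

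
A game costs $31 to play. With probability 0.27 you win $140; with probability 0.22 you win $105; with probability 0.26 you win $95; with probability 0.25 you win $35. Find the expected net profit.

E[payout] = 140·0.27 + 105·0.22 + 95·0.26 + 35·0.25
 = 37.8 + 23.1 + 24.7 + 8.75
 = 94.35
Net = 94.35 - 31 = 63.35

63.35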